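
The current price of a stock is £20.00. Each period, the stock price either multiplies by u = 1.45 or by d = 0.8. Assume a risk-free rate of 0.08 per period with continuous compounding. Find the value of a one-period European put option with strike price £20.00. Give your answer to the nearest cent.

Risk-neutral probability p = (e^0.08 − 0.8)/(1.45 − 0.8) = 0.2833/0.6500 = 0.4358
Terminal stock prices: S_u = 29, S_d = 16
Terminal payoffs (K − S): max(-9, 0) = 0, max(4, 0) = 4
Node 0 (S = 20): V_0 = e^(−0.08)·[0.4358·0.0000 + 0.5642·4.0000] = 2.0832

£2.08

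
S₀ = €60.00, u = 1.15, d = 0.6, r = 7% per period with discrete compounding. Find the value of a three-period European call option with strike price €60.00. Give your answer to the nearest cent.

€15.92

Risk-neutral probability p = (1 + 0.07 − 0.6)/(1.15 − 0.6) = 0.4700/0.5500 = 0.8545
Terminal stock prices: S_uuu = 91.25, S_uud = 47.61, S_udd = 24.84, S_ddd = 12.96
Terminal payoffs (S − K): max(31.25, 0) = 31.25, max(-12.39, 0) = 0, max(-35.16, 0) = 0, max(-47.04, 0) = 0
Node uu (S = 79.35): V_uu = 1/1.07·[0.8545·31.2525 + 0.1455·0.0000] = 24.9595
Node ud (S = 41.4): V_ud = 1/1.07·[0.8545·0.0000 + 0.1455·0.0000] = 0.0000
Node dd (S = 21.6): V_dd = 1/1.07·[0.8545·0.0000 + 0.1455·0.0000] = 0.0000
Node u (S = 69): V_u = 1/1.07·[0.8545·24.9595 + 0.1455·0.0000] = 19.9337
Node d (S = 36): V_d = 1/1.07·[0.8545·0.0000 + 0.1455·0.0000] = 0.0000
Node 0 (S = 60): V_0 = 1/1.07·[0.8545·19.9337 + 0.1455·0.0000] = 15.9198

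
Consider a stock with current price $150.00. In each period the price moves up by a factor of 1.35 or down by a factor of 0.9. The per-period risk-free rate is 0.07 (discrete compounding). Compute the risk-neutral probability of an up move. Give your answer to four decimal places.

Risk-neutral probability p = (1 + 0.07 − 0.9)/(1.35 − 0.9) = 0.1700/0.4500 = 0.3778

p = 0.3778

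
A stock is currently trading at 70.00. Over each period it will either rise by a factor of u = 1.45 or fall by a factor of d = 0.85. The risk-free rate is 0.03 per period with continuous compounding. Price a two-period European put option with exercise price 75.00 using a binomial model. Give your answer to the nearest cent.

11.25

Risk-neutral probability p = (e^0.03 − 0.85)/(1.45 − 0.85) = 0.1805/0.6000 = 0.3008
Terminal stock prices: S_uu = 147.2, S_ud = 86.27, S_dd = 50.57
Terminal payoffs (K − S): max(-72.18, 0) = 0, max(-11.27, 0) = 0, max(24.43, 0) = 24.43
Node u (S = 101.5): V_u = e^(−0.03)·[0.3008·0.0000 + 0.6992·0.0000] = 0.0000
Node d (S = 59.5): V_d = e^(−0.03)·[0.3008·0.0000 + 0.6992·24.4250] = 16.5742
Node 0 (S = 70): V_0 = e^(−0.03)·[0.3008·0.0000 + 0.6992·16.5742] = 11.2469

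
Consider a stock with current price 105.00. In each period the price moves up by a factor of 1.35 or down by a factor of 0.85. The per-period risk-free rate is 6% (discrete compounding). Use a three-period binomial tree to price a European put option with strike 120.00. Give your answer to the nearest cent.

Risk-neutral probability p = (1 + 0.06 − 0.85)/(1.35 − 0.85) = 0.2100/0.5000 = 0.4200
Terminal stock prices: S_uuu = 258.3, S_uud = 162.7, S_udd = 102.4, S_ddd = 64.48
Terminal payoffs (K − S): max(-138.3, 0) = 0, max(-42.66, 0) = 0, max(17.59, 0) = 17.59, max(55.52, 0) = 55.52
Node uu (S = 191.4): V_uu = 1/1.06·[0.4200·0.0000 + 0.5800·0.0000] = 0.0000
Node ud (S = 120.5): V_ud = 1/1.06·[0.4200·0.0000 + 0.5800·17.5856] = 9.6223
Node dd (S = 75.86): V_dd = 1/1.06·[0.4200·17.5856 + 0.5800·55.5169] = 37.3450
Node u (S = 141.8): V_u = 1/1.06·[0.4200·0.0000 + 0.5800·9.6223] = 5.2650
Node d (S = 89.25): V_d = 1/1.06·[0.4200·9.6223 + 0.5800·37.3450] = 24.2467
Node 0 (S = 105): V_0 = 1/1.06·[0.4200·5.2650 + 0.5800·24.2467] = 15.3532

15.35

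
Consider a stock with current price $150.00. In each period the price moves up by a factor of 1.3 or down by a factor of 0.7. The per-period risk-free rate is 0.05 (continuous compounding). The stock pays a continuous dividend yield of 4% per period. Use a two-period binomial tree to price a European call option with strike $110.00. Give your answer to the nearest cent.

$46.65

Per-period risk-free factor R = e^0.05 = 1.0513; dividend-adjusted growth = e^(0.05−0.04) = 1.0101.
Risk-neutral probability p = (1.0101 − 0.7)/(1.3 − 0.7) = 0.3101/0.6000 = 0.5168
Terminal stock prices: S_uu = 253.5, S_ud = 136.5, S_dd = 73.5
Terminal payoffs (S − K): max(143.5, 0) = 143.5, max(26.5, 0) = 26.5, max(-36.5, 0) = 0
Node u (S = 195): V_u = e^(−0.05)·[0.5168·143.5000 + 0.4832·26.5000] = 82.7187
Node d (S = 105): V_d = e^(−0.05)·[0.5168·26.5000 + 0.4832·0.0000] = 13.0260
Node 0 (S = 150): V_0 = e^(−0.05)·[0.5168·82.7187 + 0.4832·13.0260] = 46.6480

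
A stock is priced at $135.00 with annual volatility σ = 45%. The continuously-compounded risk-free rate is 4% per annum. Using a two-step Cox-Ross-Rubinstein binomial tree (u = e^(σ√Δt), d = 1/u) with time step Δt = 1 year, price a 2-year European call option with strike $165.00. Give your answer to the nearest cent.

$28.94

CRR parameters: u = e^(σ√Δt) = e^(0.45·√1) = 1.5683, d = 1/u = 0.6376
Per-period rate: rΔt = 0.04·1 = 0.04, so R = e^0.04 = 1.0408
Risk-neutral probability p = (e^0.04 − 0.6376)/(1.5683 − 0.6376) = 0.4032/0.9307 = 0.4332
Terminal stock prices: S_uu = 332, S_ud = 135, S_dd = 54.89
Terminal payoffs (S − K): max(167, 0) = 167, max(-30, 0) = 0, max(-110.1, 0) = 0
Node u (S = 211.7): V_u = e^(−0.04)·[0.4332·167.0464 + 0.5668·0.0000] = 69.5288
Node d (S = 86.08): V_d = e^(−0.04)·[0.4332·0.0000 + 0.5668·0.0000] = 0.0000
Node 0 (S = 135): V_0 = e^(−0.04)·[0.4332·69.5288 + 0.5668·0.0000] = 28.9396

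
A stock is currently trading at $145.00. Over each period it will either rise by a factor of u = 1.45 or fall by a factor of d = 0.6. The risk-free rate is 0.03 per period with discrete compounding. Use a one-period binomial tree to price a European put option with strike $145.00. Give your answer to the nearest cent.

Risk-neutral probability p = (1 + 0.03 − 0.6)/(1.45 − 0.6) = 0.4300/0.8500 = 0.5059
Terminal stock prices: S_u = 210.2, S_d = 87
Terminal payoffs (K − S): max(-65.25, 0) = 0, max(58, 0) = 58
Node 0 (S = 145): V_0 = 1/1.03·[0.5059·0.0000 + 0.4941·58.0000] = 27.8241

$27.82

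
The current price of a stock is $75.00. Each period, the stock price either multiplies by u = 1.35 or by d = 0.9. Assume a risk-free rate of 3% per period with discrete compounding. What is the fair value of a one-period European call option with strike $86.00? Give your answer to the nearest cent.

$4.28

Risk-neutral probability p = (1 + 0.03 − 0.9)/(1.35 − 0.9) = 0.1300/0.4500 = 0.2889
Terminal stock prices: S_u = 101.2, S_d = 67.5
Terminal payoffs (S − K): max(15.25, 0) = 15.25, max(-18.5, 0) = 0
Node 0 (S = 75): V_0 = 1/1.03·[0.2889·15.2500 + 0.7111·0.0000] = 4.2772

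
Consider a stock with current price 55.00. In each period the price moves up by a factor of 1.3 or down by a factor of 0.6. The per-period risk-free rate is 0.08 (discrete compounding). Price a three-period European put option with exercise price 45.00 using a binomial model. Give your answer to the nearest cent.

Risk-neutral probability p = (1 + 0.08 − 0.6)/(1.3 − 0.6) = 0.4800/0.7000 = 0.6857
Terminal stock prices: S_uuu = 120.8, S_uud = 55.77, S_udd = 25.74, S_ddd = 11.88
Terminal payoffs (K − S): max(-75.84, 0) = 0, max(-10.77, 0) = 0, max(19.26, 0) = 19.26, max(33.12, 0) = 33.12
Node uu (S = 92.95): V_uu = 1/1.08·[0.6857·0.0000 + 0.3143·0.0000] = 0.0000
Node ud (S = 42.9): V_ud = 1/1.08·[0.6857·0.0000 + 0.3143·19.2600] = 5.6048
Node dd (S = 19.8): V_dd = 1/1.08·[0.6857·19.2600 + 0.3143·33.1200] = 21.8667
Node u (S = 71.5): V_u = 1/1.08·[0.6857·0.0000 + 0.3143·5.6048] = 1.6310
Node d (S = 33): V_d = 1/1.08·[0.6857·5.6048 + 0.3143·21.8667] = 9.9219
Node 0 (S = 55): V_0 = 1/1.08·[0.6857·1.6310 + 0.3143·9.9219] = 3.9229

3.92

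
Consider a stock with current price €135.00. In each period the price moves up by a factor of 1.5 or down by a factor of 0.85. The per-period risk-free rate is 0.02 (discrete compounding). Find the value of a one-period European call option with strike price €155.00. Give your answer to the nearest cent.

Risk-neutral probability p = (1 + 0.02 − 0.85)/(1.5 − 0.85) = 0.1700/0.6500 = 0.2615
Terminal stock prices: S_u = 202.5, S_d = 114.8
Terminal payoffs (S − K): max(47.5, 0) = 47.5, max(-40.25, 0) = 0
Node 0 (S = 135): V_0 = 1/1.02·[0.2615·47.5000 + 0.7385·0.0000] = 12.1795

€12.18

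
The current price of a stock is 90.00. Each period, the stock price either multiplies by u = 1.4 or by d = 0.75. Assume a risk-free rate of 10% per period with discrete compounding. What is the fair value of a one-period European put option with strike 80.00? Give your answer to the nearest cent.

Risk-neutral probability p = (1 + 0.1 − 0.75)/(1.4 − 0.75) = 0.3500/0.6500 = 0.5385
Terminal stock prices: S_u = 126, S_d = 67.5
Terminal payoffs (K − S): max(-46, 0) = 0, max(12.5, 0) = 12.5
Node 0 (S = 90): V_0 = 1/1.1·[0.5385·0.0000 + 0.4615·12.5000] = 5.2448

5.24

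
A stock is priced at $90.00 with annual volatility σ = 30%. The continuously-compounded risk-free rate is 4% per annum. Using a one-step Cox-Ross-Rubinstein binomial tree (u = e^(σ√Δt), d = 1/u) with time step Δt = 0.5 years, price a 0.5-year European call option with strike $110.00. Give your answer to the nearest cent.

$0.61

CRR parameters: u = e^(σ√Δt) = e^(0.3·√0.5) = 1.2363, d = 1/u = 0.8089
Per-period rate: rΔt = 0.04·0.5 = 0.02, so R = e^0.02 = 1.0202
Risk-neutral probability p = (e^0.02 − 0.8089)/(1.2363 − 0.8089) = 0.2113/0.4275 = 0.4944
Terminal stock prices: S_u = 111.3, S_d = 72.8
Terminal payoffs (S − K): max(1.268, 0) = 1.268, max(-37.2, 0) = 0
Node 0 (S = 90): V_0 = e^(−0.02)·[0.4944·1.2680 + 0.5056·0.0000] = 0.6145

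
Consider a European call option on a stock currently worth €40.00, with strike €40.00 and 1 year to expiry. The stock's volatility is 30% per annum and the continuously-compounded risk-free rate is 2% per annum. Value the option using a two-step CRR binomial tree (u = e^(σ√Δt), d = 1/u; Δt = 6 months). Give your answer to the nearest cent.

CRR parameters: u = e^(σ√Δt) = e^(0.3·√0.5) = 1.2363, d = 1/u = 0.8089
Per-period rate: rΔt = 0.02·0.5 = 0.01, so R = e^0.01 = 1.0101
Risk-neutral probability p = (e^0.01 − 0.8089)/(1.2363 − 0.8089) = 0.2012/0.4275 = 0.4707
Terminal stock prices: S_uu = 61.14, S_ud = 40, S_dd = 26.17
Terminal payoffs (S − K): max(21.14, 0) = 21.14, max(0, 0) = 0, max(-13.83, 0) = 0
Node u (S = 49.45): V_u = e^(−0.01)·[0.4707·21.1386 + 0.5293·0.0000] = 9.8505
Node d (S = 32.35): V_d = e^(−0.01)·[0.4707·0.0000 + 0.5293·0.0000] = 0.0000
Node 0 (S = 40): V_0 = e^(−0.01)·[0.4707·9.8505 + 0.5293·0.0000] = 4.5902

€4.59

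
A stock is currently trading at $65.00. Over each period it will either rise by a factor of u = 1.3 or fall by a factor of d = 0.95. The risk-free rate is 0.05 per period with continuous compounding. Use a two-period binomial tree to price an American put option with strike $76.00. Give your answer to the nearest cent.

Risk-neutral probability p = (e^0.05 − 0.95)/(1.3 − 0.95) = 0.1013/0.3500 = 0.2893
Terminal stock prices: S_uu = 109.9, S_ud = 80.27, S_dd = 58.66
Terminal payoffs (K − S): max(-33.85, 0) = 0, max(-4.275, 0) = 0, max(17.34, 0) = 17.34
Node u (S = 84.5): continuation = e^(−0.05)·[0.2893·0.0000 + 0.7107·0.0000] = 0.0000; exercise value = 0.0000 ≤ continuation, so V_u = 0.0000
Node d (S = 61.75): continuation = e^(−0.05)·[0.2893·0.0000 + 0.7107·17.3375] = 11.7201; exercise value = 14.2500 > continuation, so V_d = 14.2500 (exercise)
Node 0 (S = 65): continuation = e^(−0.05)·[0.2893·0.0000 + 0.7107·14.2500] = 9.6329; exercise value = 11.0000 > continuation, so V_0 = 11.0000 (exercise)

$11.00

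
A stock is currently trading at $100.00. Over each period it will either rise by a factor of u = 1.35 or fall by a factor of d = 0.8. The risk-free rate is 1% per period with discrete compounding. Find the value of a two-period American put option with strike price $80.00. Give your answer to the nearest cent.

Risk-neutral probability p = (1 + 0.01 − 0.8)/(1.35 − 0.8) = 0.2100/0.5500 = 0.3818
Terminal stock prices: S_uu = 182.3, S_ud = 108, S_dd = 64
Terminal payoffs (K − S): max(-102.3, 0) = 0, max(-28, 0) = 0, max(16, 0) = 16
Node u (S = 135): continuation = 1/1.01·[0.3818·0.0000 + 0.6182·0.0000] = 0.0000; exercise value = 0.0000 ≤ continuation, so V_u = 0.0000
Node d (S = 80): continuation = 1/1.01·[0.3818·0.0000 + 0.6182·16.0000] = 9.7930; exercise value = 0.0000 ≤ continuation, so V_d = 9.7930
Node 0 (S = 100): continuation = 1/1.01·[0.3818·0.0000 + 0.6182·9.7930] = 5.9939; exercise value = 0.0000 ≤ continuation, so V_0 = 5.9939

$5.99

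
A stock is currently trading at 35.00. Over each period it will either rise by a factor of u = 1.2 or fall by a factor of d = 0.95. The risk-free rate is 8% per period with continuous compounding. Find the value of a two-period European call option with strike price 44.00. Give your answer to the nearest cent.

1.55

Risk-neutral probability p = (e^0.08 − 0.95)/(1.2 − 0.95) = 0.1333/0.2500 = 0.5331
Terminal stock prices: S_uu = 50.4, S_ud = 39.9, S_dd = 31.59
Terminal payoffs (S − K): max(6.4, 0) = 6.4, max(-4.1, 0) = 0, max(-12.41, 0) = 0
Node u (S = 42): V_u = e^(−0.08)·[0.5331·6.4000 + 0.4669·0.0000] = 3.1498
Node d (S = 33.25): V_d = e^(−0.08)·[0.5331·0.0000 + 0.4669·0.0000] = 0.0000
Node 0 (S = 35): V_0 = e^(−0.08)·[0.5331·3.1498 + 0.4669·0.0000] = 1.5502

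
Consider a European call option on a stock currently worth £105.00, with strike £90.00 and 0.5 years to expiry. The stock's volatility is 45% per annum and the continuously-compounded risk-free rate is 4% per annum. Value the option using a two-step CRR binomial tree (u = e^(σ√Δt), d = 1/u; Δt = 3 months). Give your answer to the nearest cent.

CRR parameters: u = e^(σ√Δt) = e^(0.45·√0.25) = 1.2523, d = 1/u = 0.7985
Per-period rate: rΔt = 0.04·0.25 = 0.01, so R = e^0.01 = 1.0101
Risk-neutral probability p = (e^0.01 − 0.7985)/(1.2523 − 0.7985) = 0.2115/0.4538 = 0.4661
Terminal stock prices: S_uu = 164.7, S_ud = 105, S_dd = 66.95
Terminal payoffs (S − K): max(74.67, 0) = 74.67, max(15, 0) = 15, max(-23.05, 0) = 0
Node u (S = 131.5): V_u = e^(−0.01)·[0.4661·74.6728 + 0.5339·15.0000] = 42.3894
Node d (S = 83.84): V_d = e^(−0.01)·[0.4661·15.0000 + 0.5339·0.0000] = 6.9224
Node 0 (S = 105): V_0 = e^(−0.01)·[0.4661·42.3894 + 0.5339·6.9224] = 23.2214

£23.22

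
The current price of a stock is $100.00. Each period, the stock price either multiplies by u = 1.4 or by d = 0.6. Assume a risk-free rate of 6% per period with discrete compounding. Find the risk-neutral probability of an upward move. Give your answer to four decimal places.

p = 0.5750

Risk-neutral probability p = (1 + 0.06 − 0.6)/(1.4 − 0.6) = 0.4600/0.8000 = 0.5750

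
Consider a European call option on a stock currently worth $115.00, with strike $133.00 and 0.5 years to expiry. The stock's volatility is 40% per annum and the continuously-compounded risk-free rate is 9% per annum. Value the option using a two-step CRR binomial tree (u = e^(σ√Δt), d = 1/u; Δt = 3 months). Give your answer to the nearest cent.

CRR parameters: u = e^(σ√Δt) = e^(0.4·√0.25) = 1.2214, d = 1/u = 0.8187
Per-period rate: rΔt = 0.09·0.25 = 0.0225, so R = e^0.0225 = 1.0228
Risk-neutral probability p = (e^0.0225 − 0.8187)/(1.2214 − 0.8187) = 0.2040/0.4027 = 0.5067
Terminal stock prices: S_uu = 171.6, S_ud = 115, S_dd = 77.09
Terminal payoffs (S − K): max(38.56, 0) = 38.56, max(-18, 0) = 0, max(-55.91, 0) = 0
Node u (S = 140.5): V_u = e^(−0.0225)·[0.5067·38.5598 + 0.4933·0.0000] = 19.1027
Node d (S = 94.15): V_d = e^(−0.0225)·[0.5067·0.0000 + 0.4933·0.0000] = 0.0000
Node 0 (S = 115): V_0 = e^(−0.0225)·[0.5067·19.1027 + 0.4933·0.0000] = 9.4635

$9.46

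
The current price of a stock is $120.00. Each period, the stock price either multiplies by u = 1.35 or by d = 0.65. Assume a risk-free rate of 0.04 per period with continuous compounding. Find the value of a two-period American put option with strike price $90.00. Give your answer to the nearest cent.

Risk-neutral probability p = (e^0.04 − 0.65)/(1.35 − 0.65) = 0.3908/0.7000 = 0.5583
Terminal stock prices: S_uu = 218.7, S_ud = 105.3, S_dd = 50.7
Terminal payoffs (K − S): max(-128.7, 0) = 0, max(-15.3, 0) = 0, max(39.3, 0) = 39.3
Node u (S = 162): continuation = e^(−0.04)·[0.5583·0.0000 + 0.4417·0.0000] = 0.0000; exercise value = 0.0000 ≤ continuation, so V_u = 0.0000
Node d (S = 78): continuation = e^(−0.04)·[0.5583·0.0000 + 0.4417·39.3000] = 16.6781; exercise value = 12.0000 ≤ continuation, so V_d = 16.6781
Node 0 (S = 120): continuation = e^(−0.04)·[0.5583·0.0000 + 0.4417·16.6781] = 7.0779; exercise value = 0.0000 ≤ continuation, so V_0 = 7.0779

$7.08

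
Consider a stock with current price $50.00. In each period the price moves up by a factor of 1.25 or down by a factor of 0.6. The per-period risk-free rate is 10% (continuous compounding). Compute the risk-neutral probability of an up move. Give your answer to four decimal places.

p = 0.7772

Risk-neutral probability p = (e^0.1 − 0.6)/(1.25 − 0.6) = 0.5052/0.6500 = 0.7772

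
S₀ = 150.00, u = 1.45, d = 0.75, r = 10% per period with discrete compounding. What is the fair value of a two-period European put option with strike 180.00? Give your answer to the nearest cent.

26.73

Risk-neutral probability p = (1 + 0.1 − 0.75)/(1.45 − 0.75) = 0.3500/0.7000 = 0.5000
Terminal stock prices: S_uu = 315.4, S_ud = 163.1, S_dd = 84.38
Terminal payoffs (K − S): max(-135.4, 0) = 0, max(16.88, 0) = 16.88, max(95.62, 0) = 95.62
Node u (S = 217.5): V_u = 1/1.1·[0.5000·0.0000 + 0.5000·16.8750] = 7.6705
Node d (S = 112.5): V_d = 1/1.1·[0.5000·16.8750 + 0.5000·95.6250] = 51.1364
Node 0 (S = 150): V_0 = 1/1.1·[0.5000·7.6705 + 0.5000·51.1364] = 26.7304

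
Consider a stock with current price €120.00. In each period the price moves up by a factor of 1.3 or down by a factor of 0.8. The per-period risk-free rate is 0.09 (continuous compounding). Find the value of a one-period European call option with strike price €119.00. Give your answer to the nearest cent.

Risk-neutral probability p = (e^0.09 − 0.8)/(1.3 − 0.8) = 0.2942/0.5000 = 0.5883
Terminal stock prices: S_u = 156, S_d = 96
Terminal payoffs (S − K): max(37, 0) = 37, max(-23, 0) = 0
Node 0 (S = 120): V_0 = e^(−0.09)·[0.5883·37.0000 + 0.4117·0.0000] = 19.8953

€19.90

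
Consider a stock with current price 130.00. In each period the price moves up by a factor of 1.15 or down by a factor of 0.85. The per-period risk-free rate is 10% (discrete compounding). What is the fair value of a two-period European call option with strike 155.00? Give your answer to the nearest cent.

9.71

Risk-neutral probability p = (1 + 0.1 − 0.85)/(1.15 − 0.85) = 0.2500/0.3000 = 0.8333
Terminal stock prices: S_uu = 171.9, S_ud = 127.1, S_dd = 93.92
Terminal payoffs (S − K): max(16.92, 0) = 16.92, max(-27.92, 0) = 0, max(-61.08, 0) = 0
Node u (S = 149.5): V_u = 1/1.1·[0.8333·16.9250 + 0.1667·0.0000] = 12.8220
Node d (S = 110.5): V_d = 1/1.1·[0.8333·0.0000 + 0.1667·0.0000] = 0.0000
Node 0 (S = 130): V_0 = 1/1.1·[0.8333·12.8220 + 0.1667·0.0000] = 9.7136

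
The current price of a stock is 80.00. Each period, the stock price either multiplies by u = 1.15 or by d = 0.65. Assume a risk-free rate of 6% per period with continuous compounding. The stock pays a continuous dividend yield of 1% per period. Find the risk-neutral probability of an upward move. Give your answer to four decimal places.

Per-period risk-free factor R = e^0.06 = 1.0618; dividend-adjusted growth = e^(0.06−0.01) = 1.0513.
Risk-neutral probability p = (1.0513 − 0.65)/(1.15 − 0.65) = 0.4013/0.5000 = 0.8025

p = 0.8025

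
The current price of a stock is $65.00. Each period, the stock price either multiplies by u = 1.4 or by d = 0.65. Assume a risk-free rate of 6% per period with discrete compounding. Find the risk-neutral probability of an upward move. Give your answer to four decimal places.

p = 0.5467

Risk-neutral probability p = (1 + 0.06 − 0.65)/(1.4 − 0.65) = 0.4100/0.7500 = 0.5467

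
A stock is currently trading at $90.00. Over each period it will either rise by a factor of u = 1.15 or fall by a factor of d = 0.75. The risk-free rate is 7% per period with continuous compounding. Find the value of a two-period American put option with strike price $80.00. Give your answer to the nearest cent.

Risk-neutral probability p = (e^0.07 − 0.75)/(1.15 − 0.75) = 0.3225/0.4000 = 0.8063
Terminal stock prices: S_uu = 119, S_ud = 77.62, S_dd = 50.62
Terminal payoffs (K − S): max(-39.02, 0) = 0, max(2.375, 0) = 2.375, max(29.38, 0) = 29.38
Node u (S = 103.5): continuation = e^(−0.07)·[0.8063·0.0000 + 0.1937·2.3750] = 0.4290; exercise value = 0.0000 ≤ continuation, so V_u = 0.4290
Node d (S = 67.5): continuation = e^(−0.07)·[0.8063·2.3750 + 0.1937·29.3750] = 7.0915; exercise value = 12.5000 > continuation, so V_d = 12.5000 (exercise)
Node 0 (S = 90): continuation = e^(−0.07)·[0.8063·0.4290 + 0.1937·12.5000] = 2.5804; exercise value = 0.0000 ≤ continuation, so V_0 = 2.5804

$2.58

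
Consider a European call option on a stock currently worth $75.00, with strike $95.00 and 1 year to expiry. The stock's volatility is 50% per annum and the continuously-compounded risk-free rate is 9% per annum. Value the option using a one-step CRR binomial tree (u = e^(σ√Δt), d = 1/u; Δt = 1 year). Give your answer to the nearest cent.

CRR parameters: u = e^(σ√Δt) = e^(0.5·√1) = 1.6487, d = 1/u = 0.6065
Per-period rate: rΔt = 0.09·1 = 0.09, so R = e^0.09 = 1.0942
Risk-neutral probability p = (e^0.09 − 0.6065)/(1.6487 − 0.6065) = 0.4876/1.0422 = 0.4679
Terminal stock prices: S_u = 123.7, S_d = 45.49
Terminal payoffs (S − K): max(28.65, 0) = 28.65, max(-49.51, 0) = 0
Node 0 (S = 75): V_0 = e^(−0.09)·[0.4679·28.6541 + 0.5321·0.0000] = 12.2534

$12.25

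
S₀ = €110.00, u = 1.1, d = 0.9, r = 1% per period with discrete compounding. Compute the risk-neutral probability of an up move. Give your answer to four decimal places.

Risk-neutral probability p = (1 + 0.01 − 0.9)/(1.1 − 0.9) = 0.1100/0.2000 = 0.5500

p = 0.5500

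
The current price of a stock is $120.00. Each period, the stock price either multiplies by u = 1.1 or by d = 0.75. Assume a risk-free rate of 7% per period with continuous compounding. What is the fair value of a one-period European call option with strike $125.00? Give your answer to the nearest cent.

Risk-neutral probability p = (e^0.07 − 0.75)/(1.1 − 0.75) = 0.3225/0.3500 = 0.9215
Terminal stock prices: S_u = 132, S_d = 90
Terminal payoffs (S − K): max(7, 0) = 7, max(-35, 0) = 0
Node 0 (S = 120): V_0 = e^(−0.07)·[0.9215·7.0000 + 0.0785·0.0000] = 6.0141

$6.01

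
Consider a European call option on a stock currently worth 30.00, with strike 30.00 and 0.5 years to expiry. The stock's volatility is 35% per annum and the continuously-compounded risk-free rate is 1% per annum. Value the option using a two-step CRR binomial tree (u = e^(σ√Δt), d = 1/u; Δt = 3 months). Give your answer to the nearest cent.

2.69

CRR parameters: u = e^(σ√Δt) = e^(0.35·√0.25) = 1.1912, d = 1/u = 0.8395
Per-period rate: rΔt = 0.01·0.25 = 0.0025, so R = e^0.0025 = 1.0025
Risk-neutral probability p = (e^0.0025 − 0.8395)/(1.1912 − 0.8395) = 0.1630/0.3518 = 0.4635
Terminal stock prices: S_uu = 42.57, S_ud = 30, S_dd = 21.14
Terminal payoffs (S − K): max(12.57, 0) = 12.57, max(0, 0) = 0, max(-8.859, 0) = 0
Node u (S = 35.74): V_u = e^(−0.0025)·[0.4635·12.5720 + 0.5365·0.0000] = 5.8123
Node d (S = 25.18): V_d = e^(−0.0025)·[0.4635·0.0000 + 0.5365·0.0000] = 0.0000
Node 0 (S = 30): V_0 = e^(−0.0025)·[0.4635·5.8123 + 0.5365·0.0000] = 2.6871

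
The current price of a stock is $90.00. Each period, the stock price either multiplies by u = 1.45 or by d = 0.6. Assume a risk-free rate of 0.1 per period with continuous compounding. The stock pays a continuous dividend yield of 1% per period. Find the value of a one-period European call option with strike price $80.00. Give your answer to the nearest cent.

$26.57

Per-period risk-free factor R = e^0.1 = 1.1052; dividend-adjusted growth = e^(0.1−0.01) = 1.0942.
Risk-neutral probability p = (1.0942 − 0.6)/(1.45 − 0.6) = 0.4942/0.8500 = 0.5814
Terminal stock prices: S_u = 130.5, S_d = 54
Terminal payoffs (S − K): max(50.5, 0) = 50.5, max(-26, 0) = 0
Node 0 (S = 90): V_0 = e^(−0.1)·[0.5814·50.5000 + 0.4186·0.0000] = 26.5658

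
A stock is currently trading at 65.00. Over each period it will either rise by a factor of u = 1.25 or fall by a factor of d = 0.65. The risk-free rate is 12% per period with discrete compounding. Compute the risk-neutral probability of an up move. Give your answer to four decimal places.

p = 0.7833

Risk-neutral probability p = (1 + 0.12 − 0.65)/(1.25 − 0.65) = 0.4700/0.6000 = 0.7833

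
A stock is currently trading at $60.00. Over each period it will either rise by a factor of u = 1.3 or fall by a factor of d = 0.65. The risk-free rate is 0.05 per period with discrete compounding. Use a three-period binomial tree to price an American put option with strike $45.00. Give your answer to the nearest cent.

$4.53

Risk-neutral probability p = (1 + 0.05 − 0.65)/(1.3 − 0.65) = 0.4000/0.6500 = 0.6154
Terminal stock prices: S_uuu = 131.8, S_uud = 65.91, S_udd = 32.96, S_ddd = 16.48
Terminal payoffs (K − S): max(-86.82, 0) = 0, max(-20.91, 0) = 0, max(12.04, 0) = 12.04, max(28.52, 0) = 28.52
Node uu (S = 101.4): continuation = 1/1.05·[0.6154·0.0000 + 0.3846·0.0000] = 0.0000; exercise value = 0.0000 ≤ continuation, so V_uu = 0.0000
Node ud (S = 50.7): continuation = 1/1.05·[0.6154·0.0000 + 0.3846·12.0450] = 4.4121; exercise value = 0.0000 ≤ continuation, so V_ud = 4.4121
Node dd (S = 25.35): continuation = 1/1.05·[0.6154·12.0450 + 0.3846·28.5225] = 17.5071; exercise value = 19.6500 > continuation, so V_dd = 19.6500 (exercise)
Node u (S = 78): continuation = 1/1.05·[0.6154·0.0000 + 0.3846·4.4121] = 1.6161; exercise value = 0.0000 ≤ continuation, so V_u = 1.6161
Node d (S = 39): continuation = 1/1.05·[0.6154·4.4121 + 0.3846·19.6500] = 9.7836; exercise value = 6.0000 ≤ continuation, so V_d = 9.7836
Node 0 (S = 60): continuation = 1/1.05·[0.6154·1.6161 + 0.3846·9.7836] = 4.5309; exercise value = 0.0000 ≤ continuation, so V_0 = 4.5309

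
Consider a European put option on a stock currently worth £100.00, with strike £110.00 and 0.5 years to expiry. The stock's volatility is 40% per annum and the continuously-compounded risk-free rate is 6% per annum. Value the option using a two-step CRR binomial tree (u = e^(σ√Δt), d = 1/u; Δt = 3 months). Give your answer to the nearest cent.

CRR parameters: u = e^(σ√Δt) = e^(0.4·√0.25) = 1.2214, d = 1/u = 0.8187
Per-period rate: rΔt = 0.06·0.25 = 0.015, so R = e^0.015 = 1.0151
Risk-neutral probability p = (e^0.015 − 0.8187)/(1.2214 − 0.8187) = 0.1964/0.4027 = 0.4877
Terminal stock prices: S_uu = 149.2, S_ud = 100, S_dd = 67.03
Terminal payoffs (K − S): max(-39.18, 0) = 0, max(10, 0) = 10, max(42.97, 0) = 42.97
Node u (S = 122.1): V_u = e^(−0.015)·[0.4877·0.0000 + 0.5123·10.0000] = 5.0467
Node d (S = 81.87): V_d = e^(−0.015)·[0.4877·10.0000 + 0.5123·42.9680] = 26.4892
Node 0 (S = 100): V_0 = e^(−0.015)·[0.4877·5.0467 + 0.5123·26.4892] = 15.7931

£15.79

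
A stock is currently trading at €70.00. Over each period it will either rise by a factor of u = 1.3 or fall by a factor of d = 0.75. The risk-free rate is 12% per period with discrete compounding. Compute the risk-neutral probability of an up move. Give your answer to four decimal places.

p = 0.6727

Risk-neutral probability p = (1 + 0.12 − 0.75)/(1.3 − 0.75) = 0.3700/0.5500 = 0.6727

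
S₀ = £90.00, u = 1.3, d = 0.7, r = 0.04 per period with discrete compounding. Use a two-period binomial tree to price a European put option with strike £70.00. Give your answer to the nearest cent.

Risk-neutral probability p = (1 + 0.04 − 0.7)/(1.3 − 0.7) = 0.3400/0.6000 = 0.5667
Terminal stock prices: S_uu = 152.1, S_ud = 81.9, S_dd = 44.1
Terminal payoffs (K − S): max(-82.1, 0) = 0, max(-11.9, 0) = 0, max(25.9, 0) = 25.9
Node u (S = 117): V_u = 1/1.04·[0.5667·0.0000 + 0.4333·0.0000] = 0.0000
Node d (S = 63): V_d = 1/1.04·[0.5667·0.0000 + 0.4333·25.9000] = 10.7917
Node 0 (S = 90): V_0 = 1/1.04·[0.5667·0.0000 + 0.4333·10.7917] = 4.4965

£4.50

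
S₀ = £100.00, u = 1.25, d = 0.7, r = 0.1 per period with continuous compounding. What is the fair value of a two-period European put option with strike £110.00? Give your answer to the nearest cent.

£10.61

Risk-neutral probability p = (e^0.1 − 0.7)/(1.25 − 0.7) = 0.4052/0.5500 = 0.7367
Terminal stock prices: S_uu = 156.2, S_ud = 87.5, S_dd = 49
Terminal payoffs (K − S): max(-46.25, 0) = 0, max(22.5, 0) = 22.5, max(61, 0) = 61
Node u (S = 125): V_u = e^(−0.1)·[0.7367·0.0000 + 0.2633·22.5000] = 5.3610
Node d (S = 70): V_d = e^(−0.1)·[0.7367·22.5000 + 0.2633·61.0000] = 29.5321
Node 0 (S = 100): V_0 = e^(−0.1)·[0.7367·5.3610 + 0.2633·29.5321] = 10.6100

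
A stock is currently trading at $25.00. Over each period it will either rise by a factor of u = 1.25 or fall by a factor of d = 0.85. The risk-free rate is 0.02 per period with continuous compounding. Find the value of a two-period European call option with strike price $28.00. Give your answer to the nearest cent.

$1.92

Risk-neutral probability p = (e^0.02 − 0.85)/(1.25 − 0.85) = 0.1702/0.4000 = 0.4255
Terminal stock prices: S_uu = 39.06, S_ud = 26.56, S_dd = 18.06
Terminal payoffs (S − K): max(11.06, 0) = 11.06, max(-1.438, 0) = 0, max(-9.938, 0) = 0
Node u (S = 31.25): V_u = e^(−0.02)·[0.4255·11.0625 + 0.5745·0.0000] = 4.6139
Node d (S = 21.25): V_d = e^(−0.02)·[0.4255·0.0000 + 0.5745·0.0000] = 0.0000
Node 0 (S = 25): V_0 = e^(−0.02)·[0.4255·4.6139 + 0.5745·0.0000] = 1.9244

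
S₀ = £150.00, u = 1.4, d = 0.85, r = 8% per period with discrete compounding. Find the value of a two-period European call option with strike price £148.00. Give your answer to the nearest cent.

Risk-neutral probability p = (1 + 0.08 − 0.85)/(1.4 − 0.85) = 0.2300/0.5500 = 0.4182
Terminal stock prices: S_uu = 294, S_ud = 178.5, S_dd = 108.4
Terminal payoffs (S − K): max(146, 0) = 146, max(30.5, 0) = 30.5, max(-39.63, 0) = 0
Node u (S = 210): V_u = 1/1.08·[0.4182·146.0000 + 0.5818·30.5000] = 72.9630
Node d (S = 127.5): V_d = 1/1.08·[0.4182·30.5000 + 0.5818·0.0000] = 11.8098
Node 0 (S = 150): V_0 = 1/1.08·[0.4182·72.9630 + 0.5818·11.8098] = 34.6138

£34.61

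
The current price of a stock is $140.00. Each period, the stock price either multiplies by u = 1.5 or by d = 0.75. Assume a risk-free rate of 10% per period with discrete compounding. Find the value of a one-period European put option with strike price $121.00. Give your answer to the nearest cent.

Risk-neutral probability p = (1 + 0.1 − 0.75)/(1.5 − 0.75) = 0.3500/0.7500 = 0.4667
Terminal stock prices: S_u = 210, S_d = 105
Terminal payoffs (K − S): max(-89, 0) = 0, max(16, 0) = 16
Node 0 (S = 140): V_0 = 1/1.1·[0.4667·0.0000 + 0.5333·16.0000] = 7.7576

$7.76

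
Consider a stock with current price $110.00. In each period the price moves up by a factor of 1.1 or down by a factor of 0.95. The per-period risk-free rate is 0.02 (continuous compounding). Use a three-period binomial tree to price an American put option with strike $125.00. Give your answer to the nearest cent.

$15.00

Risk-neutral probability p = (e^0.02 − 0.95)/(1.1 − 0.95) = 0.0702/0.1500 = 0.4680
Terminal stock prices: S_uuu = 146.4, S_uud = 126.4, S_udd = 109.2, S_ddd = 94.31
Terminal payoffs (K − S): max(-21.41, 0) = 0, max(-1.445, 0) = 0, max(15.8, 0) = 15.8, max(30.69, 0) = 30.69
Node uu (S = 133.1): continuation = e^(−0.02)·[0.4680·0.0000 + 0.5320·0.0000] = 0.0000; exercise value = 0.0000 ≤ continuation, so V_uu = 0.0000
Node ud (S = 115): continuation = e^(−0.02)·[0.4680·0.0000 + 0.5320·15.7975] = 8.2377; exercise value = 10.0500 > continuation, so V_ud = 10.0500 (exercise)
Node dd (S = 99.27): continuation = e^(−0.02)·[0.4680·15.7975 + 0.5320·30.6888] = 23.2498; exercise value = 25.7250 > continuation, so V_dd = 25.7250 (exercise)
Node u (S = 121): continuation = e^(−0.02)·[0.4680·0.0000 + 0.5320·10.0500] = 5.2406; exercise value = 4.0000 ≤ continuation, so V_u = 5.2406
Node d (S = 104.5): continuation = e^(−0.02)·[0.4680·10.0500 + 0.5320·25.7250] = 18.0248; exercise value = 20.5000 > continuation, so V_d = 20.5000 (exercise)
Node 0 (S = 110): continuation = e^(−0.02)·[0.4680·5.2406 + 0.5320·20.5000] = 13.0940; exercise value = 15.0000 > continuation, so V_0 = 15.0000 (exercise)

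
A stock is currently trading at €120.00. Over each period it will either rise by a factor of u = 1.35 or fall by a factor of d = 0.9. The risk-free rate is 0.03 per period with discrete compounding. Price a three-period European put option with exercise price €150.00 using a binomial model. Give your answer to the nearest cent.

Risk-neutral probability p = (1 + 0.03 − 0.9)/(1.35 − 0.9) = 0.1300/0.4500 = 0.2889
Terminal stock prices: S_uuu = 295.2, S_uud = 196.8, S_udd = 131.2, S_ddd = 87.48
Terminal payoffs (K − S): max(-145.2, 0) = 0, max(-46.83, 0) = 0, max(18.78, 0) = 18.78, max(62.52, 0) = 62.52
Node uu (S = 218.7): V_uu = 1/1.03·[0.2889·0.0000 + 0.7111·0.0000] = 0.0000
Node ud (S = 145.8): V_ud = 1/1.03·[0.2889·0.0000 + 0.7111·18.7800] = 12.9657
Node dd (S = 97.2): V_dd = 1/1.03·[0.2889·18.7800 + 0.7111·62.5200] = 48.4311
Node u (S = 162): V_u = 1/1.03·[0.2889·0.0000 + 0.7111·12.9657] = 8.9515
Node d (S = 108): V_d = 1/1.03·[0.2889·12.9657 + 0.7111·48.4311] = 37.0733
Node 0 (S = 120): V_0 = 1/1.03·[0.2889·8.9515 + 0.7111·37.0733] = 28.1061

€28.11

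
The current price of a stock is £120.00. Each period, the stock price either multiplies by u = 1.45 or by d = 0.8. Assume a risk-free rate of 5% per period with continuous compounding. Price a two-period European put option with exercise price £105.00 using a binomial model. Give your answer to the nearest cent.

£9.60

Risk-neutral probability p = (e^0.05 − 0.8)/(1.45 − 0.8) = 0.2513/0.6500 = 0.3866
Terminal stock prices: S_uu = 252.3, S_ud = 139.2, S_dd = 76.8
Terminal payoffs (K − S): max(-147.3, 0) = 0, max(-34.2, 0) = 0, max(28.2, 0) = 28.2
Node u (S = 174): V_u = e^(−0.05)·[0.3866·0.0000 + 0.6134·0.0000] = 0.0000
Node d (S = 96): V_d = e^(−0.05)·[0.3866·0.0000 + 0.6134·28.2000] = 16.4550
Node 0 (S = 120): V_0 = e^(−0.05)·[0.3866·0.0000 + 0.6134·16.4550] = 9.6017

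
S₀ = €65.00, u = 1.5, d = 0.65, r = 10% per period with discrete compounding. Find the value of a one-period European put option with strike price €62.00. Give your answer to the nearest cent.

€8.45

Risk-neutral probability p = (1 + 0.1 − 0.65)/(1.5 − 0.65) = 0.4500/0.8500 = 0.5294
Terminal stock prices: S_u = 97.5, S_d = 42.25
Terminal payoffs (K − S): max(-35.5, 0) = 0, max(19.75, 0) = 19.75
Node 0 (S = 65): V_0 = 1/1.1·[0.5294·0.0000 + 0.4706·19.7500] = 8.4492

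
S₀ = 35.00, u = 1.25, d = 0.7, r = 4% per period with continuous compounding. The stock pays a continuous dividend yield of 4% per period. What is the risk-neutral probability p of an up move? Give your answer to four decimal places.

Per-period risk-free factor R = e^0.04 = 1.0408; dividend-adjusted growth = e^(0.04−0.04) = 1.0000.
Risk-neutral probability p = (1.0000 − 0.7)/(1.25 − 0.7) = 0.3000/0.5500 = 0.5455

p = 0.5455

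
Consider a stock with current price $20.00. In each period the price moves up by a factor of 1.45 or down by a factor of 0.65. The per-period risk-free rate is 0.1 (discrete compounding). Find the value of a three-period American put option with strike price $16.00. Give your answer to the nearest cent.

Risk-neutral probability p = (1 + 0.1 − 0.65)/(1.45 − 0.65) = 0.4500/0.8000 = 0.5625
Terminal stock prices: S_uuu = 60.97, S_uud = 27.33, S_udd = 12.25, S_ddd = 5.492
Terminal payoffs (K − S): max(-44.97, 0) = 0, max(-11.33, 0) = 0, max(3.747, 0) = 3.747, max(10.51, 0) = 10.51
Node uu (S = 42.05): continuation = 1/1.1·[0.5625·0.0000 + 0.4375·0.0000] = 0.0000; exercise value = 0.0000 ≤ continuation, so V_uu = 0.0000
Node ud (S = 18.85): continuation = 1/1.1·[0.5625·0.0000 + 0.4375·3.7475] = 1.4905; exercise value = 0.0000 ≤ continuation, so V_ud = 1.4905
Node dd (S = 8.45): continuation = 1/1.1·[0.5625·3.7475 + 0.4375·10.5075] = 6.0955; exercise value = 7.5500 > continuation, so V_dd = 7.5500 (exercise)
Node u (S = 29): continuation = 1/1.1·[0.5625·0.0000 + 0.4375·1.4905] = 0.5928; exercise value = 0.0000 ≤ continuation, so V_u = 0.5928
Node d (S = 13): continuation = 1/1.1·[0.5625·1.4905 + 0.4375·7.5500] = 3.7650; exercise value = 3.0000 ≤ continuation, so V_d = 3.7650
Node 0 (S = 20): continuation = 1/1.1·[0.5625·0.5928 + 0.4375·3.7650] = 1.8006; exercise value = 0.0000 ≤ continuation, so V_0 = 1.8006

$1.80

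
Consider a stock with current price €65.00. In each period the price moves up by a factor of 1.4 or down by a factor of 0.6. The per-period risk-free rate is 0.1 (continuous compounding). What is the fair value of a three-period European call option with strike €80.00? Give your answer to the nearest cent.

€18.35

Risk-neutral probability p = (e^0.1 − 0.6)/(1.4 − 0.6) = 0.5052/0.8000 = 0.6315
Terminal stock prices: S_uuu = 178.4, S_uud = 76.44, S_udd = 32.76, S_ddd = 14.04
Terminal payoffs (S − K): max(98.36, 0) = 98.36, max(-3.56, 0) = 0, max(-47.24, 0) = 0, max(-65.96, 0) = 0
Node uu (S = 127.4): V_uu = e^(−0.1)·[0.6315·98.3600 + 0.3685·0.0000] = 56.2001
Node ud (S = 54.6): V_ud = e^(−0.1)·[0.6315·0.0000 + 0.3685·0.0000] = 0.0000
Node dd (S = 23.4): V_dd = e^(−0.1)·[0.6315·0.0000 + 0.3685·0.0000] = 0.0000
Node u (S = 91): V_u = e^(−0.1)·[0.6315·56.2001 + 0.3685·0.0000] = 32.1112
Node d (S = 39): V_d = e^(−0.1)·[0.6315·0.0000 + 0.3685·0.0000] = 0.0000
Node 0 (S = 65): V_0 = e^(−0.1)·[0.6315·32.1112 + 0.3685·0.0000] = 18.3474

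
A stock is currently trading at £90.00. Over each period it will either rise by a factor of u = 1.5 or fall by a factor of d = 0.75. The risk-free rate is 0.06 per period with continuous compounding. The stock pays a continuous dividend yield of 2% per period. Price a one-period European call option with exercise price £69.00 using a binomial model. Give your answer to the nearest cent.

£24.10

Per-period risk-free factor R = e^0.06 = 1.0618; dividend-adjusted growth = e^(0.06−0.02) = 1.0408.
Risk-neutral probability p = (1.0408 − 0.75)/(1.5 − 0.75) = 0.2908/0.7500 = 0.3877
Terminal stock prices: S_u = 135, S_d = 67.5
Terminal payoffs (S − K): max(66, 0) = 66, max(-1.5, 0) = 0
Node 0 (S = 90): V_0 = e^(−0.06)·[0.3877·66.0000 + 0.6123·0.0000] = 24.1010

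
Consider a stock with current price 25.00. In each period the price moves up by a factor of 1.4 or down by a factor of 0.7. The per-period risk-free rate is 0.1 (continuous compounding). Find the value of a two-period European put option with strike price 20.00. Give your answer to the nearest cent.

1.13

Risk-neutral probability p = (e^0.1 − 0.7)/(1.4 − 0.7) = 0.4052/0.7000 = 0.5788
Terminal stock prices: S_uu = 49, S_ud = 24.5, S_dd = 12.25
Terminal payoffs (K − S): max(-29, 0) = 0, max(-4.5, 0) = 0, max(7.75, 0) = 7.75
Node u (S = 35): V_u = e^(−0.1)·[0.5788·0.0000 + 0.4212·0.0000] = 0.0000
Node d (S = 17.5): V_d = e^(−0.1)·[0.5788·0.0000 + 0.4212·7.7500] = 2.9536
Node 0 (S = 25): V_0 = e^(−0.1)·[0.5788·0.0000 + 0.4212·2.9536] = 1.1256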